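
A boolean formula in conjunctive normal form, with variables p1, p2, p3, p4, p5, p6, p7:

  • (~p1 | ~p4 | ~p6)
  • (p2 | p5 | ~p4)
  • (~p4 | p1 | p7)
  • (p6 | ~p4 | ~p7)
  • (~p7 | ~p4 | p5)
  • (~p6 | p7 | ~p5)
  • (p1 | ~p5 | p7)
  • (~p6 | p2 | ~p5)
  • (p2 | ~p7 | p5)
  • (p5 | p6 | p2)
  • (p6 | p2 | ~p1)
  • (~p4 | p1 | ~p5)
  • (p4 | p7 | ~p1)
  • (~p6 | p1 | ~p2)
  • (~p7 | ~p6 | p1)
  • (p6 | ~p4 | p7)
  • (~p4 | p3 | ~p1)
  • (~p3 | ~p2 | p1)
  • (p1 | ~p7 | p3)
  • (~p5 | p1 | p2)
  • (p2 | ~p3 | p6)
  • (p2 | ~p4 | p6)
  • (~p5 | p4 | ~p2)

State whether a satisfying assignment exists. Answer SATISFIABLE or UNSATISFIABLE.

SATISFIABLE

Branch on p1: take p1 = True.
Set p2 = True and propagate.
Try p3 = True.
The remaining clauses are satisfied by p4 = False, p5 = False, p6 = True, p7 = True.
So p1=T, p2=T, p3=T, p4=F, p5=F, p6=T, p7=T is a satisfying assignment.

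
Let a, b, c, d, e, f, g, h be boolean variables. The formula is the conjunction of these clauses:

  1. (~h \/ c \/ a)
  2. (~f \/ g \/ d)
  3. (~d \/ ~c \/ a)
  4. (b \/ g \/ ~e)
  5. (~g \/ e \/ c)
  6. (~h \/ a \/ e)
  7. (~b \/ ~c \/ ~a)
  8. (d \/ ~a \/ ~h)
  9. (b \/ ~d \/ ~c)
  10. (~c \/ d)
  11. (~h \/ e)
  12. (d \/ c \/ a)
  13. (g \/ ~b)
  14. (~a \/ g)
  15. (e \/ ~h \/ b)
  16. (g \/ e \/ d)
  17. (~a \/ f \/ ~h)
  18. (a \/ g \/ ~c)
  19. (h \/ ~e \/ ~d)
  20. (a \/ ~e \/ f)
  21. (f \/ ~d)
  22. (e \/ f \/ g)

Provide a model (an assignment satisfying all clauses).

a=1, b=0, c=0, d=1, e=1, f=1, g=1, h=1

Branch on a: take a = True.
  then g is forced to True.
Set b = False and propagate.
The remaining clauses are satisfied by c = False, d = True, e = True, f = True, h = True.
Check each clause:
  1. (a \/ ~h \/ c) — a is true.
  2. (~f \/ d \/ g) — d is true.
  3. (~c \/ a \/ ~d) — a is true.
  4. (b \/ g \/ ~e) — g is true.
  5. (~g \/ e \/ c) — e is true.
  6. (a \/ e \/ ~h) — a is true.
  7. (~c \/ ~b \/ ~a) — ~c is true.
  8. (~h \/ ~a \/ d) — d is true.
  9. (~c \/ ~d \/ b) — ~c is true.
  10. (~c \/ d) — d is true.
  11. (e \/ ~h) — e is true.
  12. (a \/ c \/ d) — a is true.
  13. (g \/ ~b) — ~b is true.
  14. (~a \/ g) — g is true.
  15. (e \/ b \/ ~h) — e is true.
  16. (d \/ g \/ e) — d is true.
  17. (~a \/ f \/ ~h) — f is true.
  18. (a \/ g \/ ~c) — a is true.
  19. (h \/ ~e \/ ~d) — h is true.
  20. (~e \/ f \/ a) — a is true.
  21. (~d \/ f) — f is true.
  22. (e \/ f \/ g) — e is true.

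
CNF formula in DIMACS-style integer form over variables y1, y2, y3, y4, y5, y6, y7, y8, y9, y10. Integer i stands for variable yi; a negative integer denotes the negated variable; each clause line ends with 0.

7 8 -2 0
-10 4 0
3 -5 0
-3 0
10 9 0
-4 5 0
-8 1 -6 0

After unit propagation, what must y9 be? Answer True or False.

True

(~y3) stands alone — y3 = False.
In (~y5 | y3), y3 is now false; ~y5 must hold, so y5 = False.
(y5 | ~y4) with y5 = False leaves only ~y4, so y4 = False.
(~y10 | y4) with y4 = False leaves only ~y10, so y10 = False.
In (y9 | y10), y10 is now false; y9 must hold, so y9 = True.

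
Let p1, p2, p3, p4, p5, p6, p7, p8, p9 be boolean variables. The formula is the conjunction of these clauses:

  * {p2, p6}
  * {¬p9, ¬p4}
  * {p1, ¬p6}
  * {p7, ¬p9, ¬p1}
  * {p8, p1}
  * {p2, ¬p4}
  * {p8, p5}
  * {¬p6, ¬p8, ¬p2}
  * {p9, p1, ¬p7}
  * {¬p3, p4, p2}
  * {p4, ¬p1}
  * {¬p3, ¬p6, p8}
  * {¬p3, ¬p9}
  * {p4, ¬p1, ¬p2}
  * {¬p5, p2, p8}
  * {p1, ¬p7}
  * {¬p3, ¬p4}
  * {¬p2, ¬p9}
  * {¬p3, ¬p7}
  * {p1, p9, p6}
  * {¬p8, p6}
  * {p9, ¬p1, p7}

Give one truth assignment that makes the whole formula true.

Pure literal: p3 appears only negated; assign p3 = False.
Set p1 = True and propagate.
  then p4 is forced to True.
  then p9 is forced to False.
  then p2 is forced to True.
  then p7 is forced to True.
Set p5 = True and propagate.
Branch on p6: take p6 = False.
  then p8 is forced to False.
Every clause has at least one true literal under this assignment.

p1=1  p2=1  p3=0  p4=1  p5=1  p6=0  p7=1  p8=0  p9=0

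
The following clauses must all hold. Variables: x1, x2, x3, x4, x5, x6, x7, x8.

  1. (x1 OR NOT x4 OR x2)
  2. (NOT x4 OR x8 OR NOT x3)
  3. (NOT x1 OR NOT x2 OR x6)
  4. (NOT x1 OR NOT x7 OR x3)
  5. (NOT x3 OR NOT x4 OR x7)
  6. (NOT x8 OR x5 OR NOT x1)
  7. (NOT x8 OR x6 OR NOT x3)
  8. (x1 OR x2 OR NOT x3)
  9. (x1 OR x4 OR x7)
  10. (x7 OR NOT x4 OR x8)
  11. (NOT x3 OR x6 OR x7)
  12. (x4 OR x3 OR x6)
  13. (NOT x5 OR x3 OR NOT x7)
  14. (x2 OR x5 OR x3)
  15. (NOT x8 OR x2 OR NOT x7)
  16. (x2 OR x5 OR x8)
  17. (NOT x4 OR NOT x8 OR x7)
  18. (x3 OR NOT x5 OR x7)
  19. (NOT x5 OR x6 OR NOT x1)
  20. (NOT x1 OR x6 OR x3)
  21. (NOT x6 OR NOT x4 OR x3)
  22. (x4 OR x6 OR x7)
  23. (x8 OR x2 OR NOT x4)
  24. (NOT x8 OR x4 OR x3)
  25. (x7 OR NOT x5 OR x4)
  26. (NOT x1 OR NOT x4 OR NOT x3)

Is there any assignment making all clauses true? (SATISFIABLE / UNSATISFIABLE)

SATISFIABLE

Branch on x1: take x1 = False.
Branch on x2: take x2 = True.
The remaining clauses are satisfied by x3 = True, x4 = True, x5 = True, x6 = True, x7 = True, x8 = True.
So x1=F, x2=T, x3=T, x4=T, x5=T, x6=T, x7=T, x8=T is a satisfying assignment.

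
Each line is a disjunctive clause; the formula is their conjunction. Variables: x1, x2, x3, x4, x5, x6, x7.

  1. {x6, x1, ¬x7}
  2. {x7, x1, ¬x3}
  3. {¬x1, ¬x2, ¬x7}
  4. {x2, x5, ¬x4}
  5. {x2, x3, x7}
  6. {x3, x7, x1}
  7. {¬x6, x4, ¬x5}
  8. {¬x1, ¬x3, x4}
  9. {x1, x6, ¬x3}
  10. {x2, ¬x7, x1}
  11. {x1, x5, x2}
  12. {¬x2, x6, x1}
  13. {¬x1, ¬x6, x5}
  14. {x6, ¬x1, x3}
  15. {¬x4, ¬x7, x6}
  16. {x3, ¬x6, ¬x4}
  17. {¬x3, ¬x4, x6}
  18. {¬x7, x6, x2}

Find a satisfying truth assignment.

x1=False, x2=True, x3=True, x4=True, x5=True, x6=True, x7=True

Check each clause:
  1. {x1, x6, ¬x7} — x6 is true.
  2. {¬x3, x1, x7} — x7 is true.
  3. {¬x2, ¬x1, ¬x7} — ¬x1 is true.
  4. {x2, x5, ¬x4} — x2 is true.
  5. {x7, x3, x2} — x2 is true.
  6. {x1, x7, x3} — x3 is true.
  7. {x4, ¬x6, ¬x5} — x4 is true.
  8. {x4, ¬x3, ¬x1} — x4 is true.
  9. {¬x3, x1, x6} — x6 is true.
  10. {x1, x2, ¬x7} — x2 is true.
  11. {x2, x1, x5} — x2 is true.
  12. {¬x2, x6, x1} — x6 is true.
  13. {x5, ¬x6, ¬x1} — x5 is true.
  14. {x6, x3, ¬x1} — x3 is true.
  15. {¬x4, ¬x7, x6} — x6 is true.
  16. {¬x4, x3, ¬x6} — x3 is true.
  17. {¬x3, ¬x4, x6} — x6 is true.
  18. {¬x7, x2, x6} — x2 is true.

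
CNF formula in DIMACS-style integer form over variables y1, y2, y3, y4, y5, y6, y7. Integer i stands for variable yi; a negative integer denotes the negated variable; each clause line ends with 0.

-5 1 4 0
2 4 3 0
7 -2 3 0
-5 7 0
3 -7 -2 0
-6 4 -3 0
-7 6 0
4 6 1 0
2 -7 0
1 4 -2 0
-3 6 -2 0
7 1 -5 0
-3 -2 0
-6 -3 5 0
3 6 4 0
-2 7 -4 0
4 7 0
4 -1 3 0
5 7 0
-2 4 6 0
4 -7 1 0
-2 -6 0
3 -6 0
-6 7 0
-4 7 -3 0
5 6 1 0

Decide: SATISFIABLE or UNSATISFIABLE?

UNSATISFIABLE

y4 = True:
  y7 = True:
    propagation gives y6=True, y2=True; an empty clause results — contradiction.
  y7 = False:
    propagation gives y5=False; an empty clause results — contradiction.
y4 = False:
  propagation gives y7=True, y6=True, y3=False; an empty clause results — contradiction.
Every branch closes, so no satisfying assignment exists.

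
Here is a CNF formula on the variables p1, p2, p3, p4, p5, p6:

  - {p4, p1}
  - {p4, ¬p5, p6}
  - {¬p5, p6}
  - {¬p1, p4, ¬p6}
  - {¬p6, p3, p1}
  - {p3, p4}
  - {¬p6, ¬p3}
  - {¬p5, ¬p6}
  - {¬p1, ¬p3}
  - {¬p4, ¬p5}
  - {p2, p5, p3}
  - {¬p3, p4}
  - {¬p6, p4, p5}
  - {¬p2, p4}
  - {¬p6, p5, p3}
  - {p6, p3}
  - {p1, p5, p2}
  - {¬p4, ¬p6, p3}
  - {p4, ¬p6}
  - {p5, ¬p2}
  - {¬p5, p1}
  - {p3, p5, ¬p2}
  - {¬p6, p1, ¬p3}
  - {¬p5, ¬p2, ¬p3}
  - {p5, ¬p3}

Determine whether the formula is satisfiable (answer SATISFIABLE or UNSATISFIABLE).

UNSATISFIABLE

p3 = True:
  propagation gives p6=False, p5=False; an empty clause results — contradiction.
p3 = False:
  propagation gives p4=True, p5=False, p2=True; an empty clause results — contradiction.
Every branch closes, so no satisfying assignment exists.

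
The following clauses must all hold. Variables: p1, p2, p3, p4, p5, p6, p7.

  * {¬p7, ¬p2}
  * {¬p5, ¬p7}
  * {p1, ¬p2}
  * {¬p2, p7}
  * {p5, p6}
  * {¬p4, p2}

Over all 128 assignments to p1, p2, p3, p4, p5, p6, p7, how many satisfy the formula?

16

Case analysis on p2 and p7:
  p2=1, p7=1: a clause becomes empty — 0.
  p2=1, p7=0: a clause becomes empty — 0.
  p2=0, p7=1: remaining (p1,p3,p4,p5,p6) ∈ {(0,0,0,0,1); (0,1,0,0,1); (1,0,0,0,1); (1,1,0,0,1)} — 4.
  p2=0, p7=0: p1, p3 free; 3 ways for (p4,p5,p6) × 2^2 = 12.
Total: 0 + 0 + 4 + 12 = 16.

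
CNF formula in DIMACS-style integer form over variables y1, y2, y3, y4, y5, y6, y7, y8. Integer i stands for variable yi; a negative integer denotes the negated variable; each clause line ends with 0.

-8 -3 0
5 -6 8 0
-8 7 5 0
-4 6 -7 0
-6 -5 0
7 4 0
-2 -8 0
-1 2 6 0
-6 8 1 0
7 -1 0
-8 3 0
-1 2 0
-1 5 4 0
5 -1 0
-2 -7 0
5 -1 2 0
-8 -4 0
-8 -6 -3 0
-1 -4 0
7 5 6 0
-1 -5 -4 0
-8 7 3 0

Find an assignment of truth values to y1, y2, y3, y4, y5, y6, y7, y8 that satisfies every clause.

y1=False, y2=False, y3=True, y4=False, y5=True, y6=False, y7=True, y8=False

Check each clause:
  1. (NOT y3 OR NOT y8) — NOT y8 is true.
  2. (y5 OR y8 OR NOT y6) — NOT y6 is true.
  3. (y7 OR y5 OR NOT y8) — NOT y8 is true.
  4. (NOT y7 OR NOT y4 OR y6) — NOT y4 is true.
  5. (NOT y5 OR NOT y6) — NOT y6 is true.
  6. (y7 OR y4) — y7 is true.
  7. (NOT y8 OR NOT y2) — NOT y8 is true.
  8. (y2 OR y6 OR NOT y1) — NOT y1 is true.
  9. (y1 OR NOT y6 OR y8) — NOT y6 is true.
  10. (y7 OR NOT y1) — NOT y1 is true.
  11. (NOT y8 OR y3) — NOT y8 is true.
  12. (y2 OR NOT y1) — NOT y1 is true.
  13. (y4 OR NOT y1 OR y5) — y5 is true.
  14. (NOT y1 OR y5) — y5 is true.
  15. (NOT y2 OR NOT y7) — NOT y2 is true.
  16. (y2 OR NOT y1 OR y5) — y5 is true.
  17. (NOT y8 OR NOT y4) — NOT y8 is true.
  18. (NOT y8 OR NOT y6 OR NOT y3) — NOT y8 is true.
  19. (NOT y4 OR NOT y1) — NOT y4 is true.
  20. (y6 OR y7 OR y5) — y5 is true.
  21. (NOT y4 OR NOT y1 OR NOT y5) — NOT y4 is true.
  22. (NOT y8 OR y3 OR y7) — NOT y8 is true.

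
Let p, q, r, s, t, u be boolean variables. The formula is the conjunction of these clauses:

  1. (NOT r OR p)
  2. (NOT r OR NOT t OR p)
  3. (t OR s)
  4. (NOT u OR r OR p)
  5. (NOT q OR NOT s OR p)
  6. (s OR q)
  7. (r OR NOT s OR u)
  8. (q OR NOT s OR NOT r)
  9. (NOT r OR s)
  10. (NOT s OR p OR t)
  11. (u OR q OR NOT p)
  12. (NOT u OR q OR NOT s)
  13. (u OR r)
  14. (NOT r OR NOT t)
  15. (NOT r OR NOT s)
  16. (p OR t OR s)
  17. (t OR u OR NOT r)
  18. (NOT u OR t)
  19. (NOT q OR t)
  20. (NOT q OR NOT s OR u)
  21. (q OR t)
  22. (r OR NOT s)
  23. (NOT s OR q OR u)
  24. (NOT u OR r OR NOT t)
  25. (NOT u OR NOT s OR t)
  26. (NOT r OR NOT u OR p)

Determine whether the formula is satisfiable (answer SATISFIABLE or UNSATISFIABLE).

UNSATISFIABLE

s = True:
  propagation gives r=False; an empty clause results — contradiction.
s = False:
  propagation gives t=True, q=True, r=False, u=True; an empty clause results — contradiction.
Every branch closes, so no satisfying assignment exists.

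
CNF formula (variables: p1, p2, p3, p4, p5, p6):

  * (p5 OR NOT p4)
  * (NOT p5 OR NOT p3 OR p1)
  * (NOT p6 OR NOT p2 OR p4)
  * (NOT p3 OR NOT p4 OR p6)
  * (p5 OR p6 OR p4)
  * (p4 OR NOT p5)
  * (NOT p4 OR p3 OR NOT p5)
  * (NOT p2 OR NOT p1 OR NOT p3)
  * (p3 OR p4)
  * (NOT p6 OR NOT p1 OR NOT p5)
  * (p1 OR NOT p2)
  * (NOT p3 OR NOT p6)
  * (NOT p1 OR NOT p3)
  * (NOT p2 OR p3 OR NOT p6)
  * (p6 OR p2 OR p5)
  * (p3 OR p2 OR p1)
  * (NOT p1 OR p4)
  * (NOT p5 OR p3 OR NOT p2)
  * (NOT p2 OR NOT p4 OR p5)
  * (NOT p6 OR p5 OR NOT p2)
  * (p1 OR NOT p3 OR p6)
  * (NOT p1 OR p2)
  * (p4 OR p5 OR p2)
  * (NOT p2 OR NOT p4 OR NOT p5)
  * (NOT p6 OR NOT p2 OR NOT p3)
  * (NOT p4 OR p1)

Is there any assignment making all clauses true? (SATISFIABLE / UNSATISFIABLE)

p2 = True:
  propagation gives p1=True, p3=False, p4=True, p5=True; an empty clause results — contradiction.
p2 = False:
  propagation gives p1=False, p3=True, p5=False, p4=False; an empty clause results — contradiction.
Every branch closes, so no satisfying assignment exists.

UNSATISFIABLE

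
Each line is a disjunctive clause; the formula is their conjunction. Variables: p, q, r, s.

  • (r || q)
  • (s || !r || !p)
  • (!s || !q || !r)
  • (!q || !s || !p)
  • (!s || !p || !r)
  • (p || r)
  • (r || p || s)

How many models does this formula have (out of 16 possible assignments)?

4

Satisfying assignments:
  p=F q=F r=T s=F
  p=F q=F r=T s=T
  p=F q=T r=T s=F
  p=T q=T r=F s=F
Count: 4.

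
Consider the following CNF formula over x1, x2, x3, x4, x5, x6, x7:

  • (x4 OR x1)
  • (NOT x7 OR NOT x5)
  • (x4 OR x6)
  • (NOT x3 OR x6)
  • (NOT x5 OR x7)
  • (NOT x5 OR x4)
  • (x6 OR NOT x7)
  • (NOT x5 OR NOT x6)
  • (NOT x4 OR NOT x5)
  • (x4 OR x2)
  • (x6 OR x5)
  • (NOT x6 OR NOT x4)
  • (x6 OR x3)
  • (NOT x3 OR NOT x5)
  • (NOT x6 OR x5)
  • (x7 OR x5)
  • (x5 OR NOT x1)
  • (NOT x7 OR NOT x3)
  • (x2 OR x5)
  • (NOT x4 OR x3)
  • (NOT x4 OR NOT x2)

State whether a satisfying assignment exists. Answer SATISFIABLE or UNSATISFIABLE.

UNSATISFIABLE

x5 = True:
  propagation gives x7=False; an empty clause results — contradiction.
x5 = False:
  propagation gives x6=True; an empty clause results — contradiction.
Every branch closes, so no satisfying assignment exists.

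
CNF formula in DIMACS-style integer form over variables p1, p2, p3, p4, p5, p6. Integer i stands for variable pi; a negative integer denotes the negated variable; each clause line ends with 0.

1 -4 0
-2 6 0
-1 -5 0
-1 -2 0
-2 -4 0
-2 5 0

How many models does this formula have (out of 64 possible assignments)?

18

Case analysis on p2 and p1:
  p2=1, p1=1: a clause becomes empty — 0.
  p2=1, p1=0: remaining (p3,p4,p5,p6) ∈ {(0,0,1,1); (1,0,1,1)} — 2.
  p2=0, p1=1: forces p5=0; p3, p4, p6 free → 2^3 = 8.
  p2=0, p1=0: forces p4=0; p3, p5, p6 free → 2^3 = 8.
Total: 0 + 2 + 8 + 8 = 18.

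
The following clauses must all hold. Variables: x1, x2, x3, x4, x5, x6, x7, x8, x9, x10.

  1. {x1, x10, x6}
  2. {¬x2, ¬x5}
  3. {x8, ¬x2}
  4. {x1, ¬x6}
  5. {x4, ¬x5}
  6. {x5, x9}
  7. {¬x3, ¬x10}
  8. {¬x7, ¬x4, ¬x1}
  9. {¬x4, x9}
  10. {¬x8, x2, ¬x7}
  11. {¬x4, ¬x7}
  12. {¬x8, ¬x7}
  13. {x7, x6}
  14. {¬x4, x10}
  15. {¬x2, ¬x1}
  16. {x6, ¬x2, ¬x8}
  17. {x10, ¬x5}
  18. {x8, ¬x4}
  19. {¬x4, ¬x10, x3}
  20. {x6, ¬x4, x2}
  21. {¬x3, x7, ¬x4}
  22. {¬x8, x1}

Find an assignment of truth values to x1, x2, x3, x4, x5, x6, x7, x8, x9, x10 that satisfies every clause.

x1 = T, x2 = F, x3 = T, x4 = F, x5 = F, x6 = T, x7 = T, x8 = F, x9 = T, x10 = F

x9 occurs only positively in the remaining clauses — set x9 = True.
Set x1 = True and propagate.
  then x2 is forced to False.
Set x3 = True and propagate.
  then x10 is forced to False.
  then x4 is forced to False.
  then x5 is forced to False.
Set x6 = True and propagate.
For the remaining variables, x7 = True, x8 = False works.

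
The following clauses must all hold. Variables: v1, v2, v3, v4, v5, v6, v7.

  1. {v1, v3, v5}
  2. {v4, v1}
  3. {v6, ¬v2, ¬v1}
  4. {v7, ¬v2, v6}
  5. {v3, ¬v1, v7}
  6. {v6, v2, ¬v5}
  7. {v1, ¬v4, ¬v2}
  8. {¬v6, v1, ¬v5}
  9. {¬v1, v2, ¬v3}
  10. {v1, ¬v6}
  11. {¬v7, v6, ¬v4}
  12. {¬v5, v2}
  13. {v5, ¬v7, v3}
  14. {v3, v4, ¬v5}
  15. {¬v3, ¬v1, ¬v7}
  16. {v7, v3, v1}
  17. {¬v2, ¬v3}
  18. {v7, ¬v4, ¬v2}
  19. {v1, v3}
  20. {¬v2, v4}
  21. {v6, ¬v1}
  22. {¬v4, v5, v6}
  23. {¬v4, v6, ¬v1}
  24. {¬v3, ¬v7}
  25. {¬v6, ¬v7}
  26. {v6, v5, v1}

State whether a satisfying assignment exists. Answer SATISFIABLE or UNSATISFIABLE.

v1 = True:
  propagation gives v6=True, v7=False, v3=True, v2=True; an empty clause results — contradiction.
v1 = False:
  propagation gives v4=True, v2=False, v6=False, v5=False; an empty clause results — contradiction.
Every branch closes, so no satisfying assignment exists.

UNSATISFIABLE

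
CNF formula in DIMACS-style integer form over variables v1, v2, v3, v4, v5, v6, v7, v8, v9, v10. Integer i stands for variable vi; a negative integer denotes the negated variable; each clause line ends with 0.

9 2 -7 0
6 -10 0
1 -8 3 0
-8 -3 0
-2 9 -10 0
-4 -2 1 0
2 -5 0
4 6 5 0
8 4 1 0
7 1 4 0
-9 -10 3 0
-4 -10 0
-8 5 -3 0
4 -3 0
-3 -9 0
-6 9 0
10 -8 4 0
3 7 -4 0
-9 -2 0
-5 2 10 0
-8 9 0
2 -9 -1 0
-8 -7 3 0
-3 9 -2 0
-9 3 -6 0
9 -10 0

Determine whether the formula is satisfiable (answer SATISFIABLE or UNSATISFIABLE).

Try v1 = True.
For the remaining variables, v2 = True, v3 = False, v4 = True, v5 = False, v6 = False, v7 = True, v8 = False, v9 = False, v10 = False works.
Every clause has at least one true literal under this assignment.
So v1=1, v2=1, v3=0, v4=1, v5=0, v6=0, v7=1, v8=0, v9=0, v10=0 is a satisfying assignment.

SATISFIABLE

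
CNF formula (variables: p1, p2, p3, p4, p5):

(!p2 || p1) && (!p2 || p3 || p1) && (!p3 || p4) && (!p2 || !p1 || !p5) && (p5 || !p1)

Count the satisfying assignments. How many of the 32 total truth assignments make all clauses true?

Split on p1, then p2.
  p1=1, p2=1: a clause becomes empty — 0.
  p1=1, p2=0: remaining (p3,p4,p5) ∈ {(0,0,1); (0,1,1); (1,1,1)} — 3.
  p1=0, p2=1: a clause becomes empty — 0.
  p1=0, p2=0: p5 free; 3 ways for (p3,p4) × 2^1 = 6.
Total: 0 + 3 + 0 + 6 = 9.

9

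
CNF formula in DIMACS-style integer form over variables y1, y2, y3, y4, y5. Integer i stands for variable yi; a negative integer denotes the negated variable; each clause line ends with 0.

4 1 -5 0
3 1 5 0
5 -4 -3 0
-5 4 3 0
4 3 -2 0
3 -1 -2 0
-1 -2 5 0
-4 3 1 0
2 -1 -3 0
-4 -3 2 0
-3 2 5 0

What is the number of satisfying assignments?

Satisfying assignments:
  y1=F y2=T y3=T y4=F y5=F
  y1=F y2=T y3=T y4=T y5=T
  y1=T y2=F y3=F y4=F y5=F
  y1=T y2=F y3=F y4=T y5=F
  y1=T y2=F y3=F y4=T y5=T
  y1=T y2=T y3=T y4=F y5=T
  y1=T y2=T y3=T y4=T y5=T
Count: 7.

7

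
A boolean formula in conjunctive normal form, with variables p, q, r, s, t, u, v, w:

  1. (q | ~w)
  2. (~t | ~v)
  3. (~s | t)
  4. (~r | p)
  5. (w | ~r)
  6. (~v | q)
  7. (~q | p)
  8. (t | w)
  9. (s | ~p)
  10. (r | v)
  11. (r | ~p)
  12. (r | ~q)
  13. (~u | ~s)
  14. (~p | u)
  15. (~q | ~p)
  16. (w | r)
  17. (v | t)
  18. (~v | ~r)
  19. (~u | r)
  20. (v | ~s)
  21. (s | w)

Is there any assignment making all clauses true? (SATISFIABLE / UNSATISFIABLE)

UNSATISFIABLE

r = True:
  propagation gives p=True, w=True, q=True; an empty clause results — contradiction.
r = False:
  propagation gives v=True, t=False, s=False, q=True; an empty clause results — contradiction.
Every branch closes, so no satisfying assignment exists.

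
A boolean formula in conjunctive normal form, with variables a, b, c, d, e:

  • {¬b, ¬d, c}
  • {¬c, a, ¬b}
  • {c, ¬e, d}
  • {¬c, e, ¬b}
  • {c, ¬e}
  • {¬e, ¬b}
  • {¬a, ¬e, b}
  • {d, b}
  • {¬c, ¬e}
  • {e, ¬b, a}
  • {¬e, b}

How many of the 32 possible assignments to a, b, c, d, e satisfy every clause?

5

Satisfying assignments:
  a=F b=F c=F d=T e=F
  a=F b=F c=T d=T e=F
  a=T b=F c=F d=T e=F
  a=T b=F c=T d=T e=F
  a=T b=T c=F d=F e=F
Count: 5.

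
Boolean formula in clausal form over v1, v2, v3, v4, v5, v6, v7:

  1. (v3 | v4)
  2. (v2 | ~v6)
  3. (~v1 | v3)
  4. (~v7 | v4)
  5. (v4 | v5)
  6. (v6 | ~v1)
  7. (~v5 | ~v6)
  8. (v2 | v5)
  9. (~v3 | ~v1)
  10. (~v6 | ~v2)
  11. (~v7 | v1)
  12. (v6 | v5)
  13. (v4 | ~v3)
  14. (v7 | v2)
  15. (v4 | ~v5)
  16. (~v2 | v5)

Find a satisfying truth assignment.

v1 = F, v2 = T, v3 = F, v4 = T, v5 = T, v6 = F, v7 = F

Check each clause:
  1. (v4 | v3) — v4 is true.
  2. (v2 | ~v6) — ~v6 is true.
  3. (~v1 | v3) — ~v1 is true.
  4. (v4 | ~v7) — ~v7 is true.
  5. (v4 | v5) — v4 is true.
  6. (~v1 | v6) — ~v1 is true.
  7. (~v5 | ~v6) — ~v6 is true.
  8. (v2 | v5) — v2 is true.
  9. (~v3 | ~v1) — ~v3 is true.
  10. (~v6 | ~v2) — ~v6 is true.
  11. (v1 | ~v7) — ~v7 is true.
  12. (v5 | v6) — v5 is true.
  13. (~v3 | v4) — v4 is true.
  14. (v2 | v7) — v2 is true.
  15. (~v5 | v4) — v4 is true.
  16. (~v2 | v5) — v5 is true.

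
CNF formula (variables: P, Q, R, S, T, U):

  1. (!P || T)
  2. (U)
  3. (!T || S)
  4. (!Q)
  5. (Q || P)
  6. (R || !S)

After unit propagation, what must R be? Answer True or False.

True

Unit clause (U) sets U = True.
(!Q) stands alone — Q = False.
(P || Q): since Q = False, the clause reduces to (P). P = True.
From (T || !P) and P = True: T = True.
From (S || !T) and T = True: S = True.
(R || !S): since S = True, the clause reduces to (R). R = True.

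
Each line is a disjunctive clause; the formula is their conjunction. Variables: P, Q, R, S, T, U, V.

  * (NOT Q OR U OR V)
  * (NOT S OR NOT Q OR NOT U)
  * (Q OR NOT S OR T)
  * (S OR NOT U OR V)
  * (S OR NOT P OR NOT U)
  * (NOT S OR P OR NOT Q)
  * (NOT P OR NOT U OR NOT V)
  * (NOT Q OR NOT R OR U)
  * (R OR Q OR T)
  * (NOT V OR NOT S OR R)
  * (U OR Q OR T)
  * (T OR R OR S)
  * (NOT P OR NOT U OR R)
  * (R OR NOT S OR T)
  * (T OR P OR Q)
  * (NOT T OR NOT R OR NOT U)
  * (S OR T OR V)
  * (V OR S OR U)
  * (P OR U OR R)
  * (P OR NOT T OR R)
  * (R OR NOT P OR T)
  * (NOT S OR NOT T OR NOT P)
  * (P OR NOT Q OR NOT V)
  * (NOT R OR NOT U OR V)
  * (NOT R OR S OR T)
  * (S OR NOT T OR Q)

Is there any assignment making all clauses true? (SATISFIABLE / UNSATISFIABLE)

Set P = False and propagate.
Try Q = False.
  then T is forced to True.
  then R is forced to True.
  then U is forced to False.
  then S is forced to True.
V is now unconstrained; take V = False.
So P=0, Q=0, R=1, S=1, T=1, U=0, V=0 is a satisfying assignment.

SATISFIABLE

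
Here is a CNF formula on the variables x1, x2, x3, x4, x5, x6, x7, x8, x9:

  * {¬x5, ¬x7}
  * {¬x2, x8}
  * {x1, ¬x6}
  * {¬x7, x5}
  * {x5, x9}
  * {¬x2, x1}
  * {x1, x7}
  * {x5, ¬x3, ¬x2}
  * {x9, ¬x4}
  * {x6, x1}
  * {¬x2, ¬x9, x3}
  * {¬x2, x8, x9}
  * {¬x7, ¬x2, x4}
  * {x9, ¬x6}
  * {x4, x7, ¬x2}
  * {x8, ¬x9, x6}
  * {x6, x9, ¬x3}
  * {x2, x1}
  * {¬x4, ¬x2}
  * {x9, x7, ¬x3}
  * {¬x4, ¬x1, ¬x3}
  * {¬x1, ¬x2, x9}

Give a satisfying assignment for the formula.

x1=True  x2=False  x3=False  x4=False  x5=False  x6=False  x7=False  x8=True  x9=True

x8 occurs only positively in the remaining clauses — set x8 = True.
Set x1 = True and propagate.
Try x2 = False.
Try x3 = False.
The remaining clauses are satisfied by x4 = False, x5 = False, x6 = False, x7 = False, x9 = True.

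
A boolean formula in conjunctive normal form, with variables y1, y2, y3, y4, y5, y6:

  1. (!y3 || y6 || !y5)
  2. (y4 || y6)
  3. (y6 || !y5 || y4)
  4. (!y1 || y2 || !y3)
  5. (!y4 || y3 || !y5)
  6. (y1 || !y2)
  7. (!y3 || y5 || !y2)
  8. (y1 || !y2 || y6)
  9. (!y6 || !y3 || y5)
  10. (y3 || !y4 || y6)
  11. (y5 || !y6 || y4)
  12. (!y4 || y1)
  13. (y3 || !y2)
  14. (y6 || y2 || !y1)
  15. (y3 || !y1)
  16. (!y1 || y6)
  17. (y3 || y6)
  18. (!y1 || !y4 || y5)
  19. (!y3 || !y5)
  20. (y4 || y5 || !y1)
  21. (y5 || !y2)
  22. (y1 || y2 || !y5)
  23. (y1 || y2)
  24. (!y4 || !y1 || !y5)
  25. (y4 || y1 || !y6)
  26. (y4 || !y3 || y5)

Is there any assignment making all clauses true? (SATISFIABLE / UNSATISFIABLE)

UNSATISFIABLE

y1 = True:
  propagation gives y3=True, y2=True, y5=True; an empty clause results — contradiction.
y1 = False:
  propagation gives y2=False; an empty clause results — contradiction.
Every branch closes, so no satisfying assignment exists.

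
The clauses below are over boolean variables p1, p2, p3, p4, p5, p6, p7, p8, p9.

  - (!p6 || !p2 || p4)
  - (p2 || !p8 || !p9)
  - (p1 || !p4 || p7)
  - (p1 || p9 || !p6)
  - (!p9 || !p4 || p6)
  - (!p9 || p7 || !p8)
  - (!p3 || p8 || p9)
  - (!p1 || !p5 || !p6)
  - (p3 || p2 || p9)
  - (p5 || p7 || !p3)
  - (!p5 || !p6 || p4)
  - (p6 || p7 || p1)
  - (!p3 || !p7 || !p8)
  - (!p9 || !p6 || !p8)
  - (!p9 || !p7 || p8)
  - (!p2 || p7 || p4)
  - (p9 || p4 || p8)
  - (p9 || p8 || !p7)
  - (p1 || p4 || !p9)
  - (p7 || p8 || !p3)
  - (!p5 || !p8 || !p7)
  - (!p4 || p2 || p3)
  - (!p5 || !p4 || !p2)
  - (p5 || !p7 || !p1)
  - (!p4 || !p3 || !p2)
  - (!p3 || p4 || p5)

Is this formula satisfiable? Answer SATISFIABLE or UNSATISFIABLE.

Set p1 = True and propagate.
Set p2 = False and propagate.
For the remaining variables, p3 = False, p4 = False, p5 = False, p6 = True, p7 = False, p8 = False, p9 = True works.
So p1 = 1  p2 = 0  p3 = 0  p4 = 0  p5 = 0  p6 = 1  p7 = 0  p8 = 0  p9 = 1 is a satisfying assignment.

SATISFIABLE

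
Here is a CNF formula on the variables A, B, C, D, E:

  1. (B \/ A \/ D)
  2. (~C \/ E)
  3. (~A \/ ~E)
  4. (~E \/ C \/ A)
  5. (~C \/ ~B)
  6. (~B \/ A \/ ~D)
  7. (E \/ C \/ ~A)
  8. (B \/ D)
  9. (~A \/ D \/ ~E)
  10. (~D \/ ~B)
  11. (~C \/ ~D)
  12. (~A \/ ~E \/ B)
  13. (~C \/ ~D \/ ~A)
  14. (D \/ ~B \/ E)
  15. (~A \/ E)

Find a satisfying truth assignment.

A = F, B = F, C = F, D = T, E = F

Try A = False.
Try B = False.
  then D is forced to True.
  then C is forced to False.
  then E is forced to False.
Every clause has at least one true literal under this assignment.
Check each clause:
  1. (B \/ D \/ A) — D is true.
  2. (E \/ ~C) — ~C is true.
  3. (~E \/ ~A) — ~E is true.
  4. (A \/ ~E \/ C) — ~E is true.
  5. (~C \/ ~B) — ~C is true.
  6. (~D \/ A \/ ~B) — ~B is true.
  7. (E \/ C \/ ~A) — ~A is true.
  8. (D \/ B) — D is true.
  9. (~E \/ ~A \/ D) — ~E is true.
  10. (~B \/ ~D) — ~B is true.
  11. (~C \/ ~D) — ~C is true.
  12. (~A \/ B \/ ~E) — ~E is true.
  13. (~C \/ ~D \/ ~A) — ~C is true.
  14. (E \/ ~B \/ D) — D is true.
  15. (E \/ ~A) — ~A is true.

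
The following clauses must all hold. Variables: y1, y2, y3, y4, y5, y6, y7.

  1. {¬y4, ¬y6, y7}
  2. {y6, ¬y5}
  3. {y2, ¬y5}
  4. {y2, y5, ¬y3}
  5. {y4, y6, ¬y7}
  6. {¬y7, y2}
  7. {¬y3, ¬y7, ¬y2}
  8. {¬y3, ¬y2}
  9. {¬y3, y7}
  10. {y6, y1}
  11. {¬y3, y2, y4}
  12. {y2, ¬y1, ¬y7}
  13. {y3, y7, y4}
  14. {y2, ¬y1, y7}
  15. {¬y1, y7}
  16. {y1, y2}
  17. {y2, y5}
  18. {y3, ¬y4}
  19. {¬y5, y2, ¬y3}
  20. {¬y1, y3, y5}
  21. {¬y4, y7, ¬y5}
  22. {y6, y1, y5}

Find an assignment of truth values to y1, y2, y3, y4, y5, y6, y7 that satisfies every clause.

y1=False, y2=True, y3=False, y4=False, y5=False, y6=True, y7=True

Branch on y1: take y1 = False.
  then y6 is forced to True.
  then y2 is forced to True.
  then y3 is forced to False.
  then y4 is forced to False.
  then y7 is forced to True.
y5 is now unconstrained; take y5 = False.
Check each clause:
  1. {¬y4, y7, ¬y6} — ¬y4 is true.
  2. {y6, ¬y5} — ¬y5 is true.
  3. {¬y5, y2} — y2 is true.
  4. {y2, ¬y3, y5} — y2 is true.
  5. {¬y7, y4, y6} — y6 is true.
  6. {¬y7, y2} — y2 is true.
  7. {¬y7, ¬y3, ¬y2} — ¬y3 is true.
  8. {¬y2, ¬y3} — ¬y3 is true.
  9. {¬y3, y7} — ¬y3 is true.
  10. {y1, y6} — y6 is true.
  11. {¬y3, y4, y2} — y2 is true.
  12. {¬y7, y2, ¬y1} — y2 is true.
  13. {y7, y4, y3} — y7 is true.
  14. {y2, ¬y1, y7} — y2 is true.
  15. {y7, ¬y1} — ¬y1 is true.
  16. {y1, y2} — y2 is true.
  17. {y5, y2} — y2 is true.
  18. {y3, ¬y4} — ¬y4 is true.
  19. {y2, ¬y3, ¬y5} — y2 is true.
  20. {y3, ¬y1, y5} — ¬y1 is true.
  21. {y7, ¬y4, ¬y5} — ¬y5 is true.
  22. {y6, y1, y5} — y6 is true.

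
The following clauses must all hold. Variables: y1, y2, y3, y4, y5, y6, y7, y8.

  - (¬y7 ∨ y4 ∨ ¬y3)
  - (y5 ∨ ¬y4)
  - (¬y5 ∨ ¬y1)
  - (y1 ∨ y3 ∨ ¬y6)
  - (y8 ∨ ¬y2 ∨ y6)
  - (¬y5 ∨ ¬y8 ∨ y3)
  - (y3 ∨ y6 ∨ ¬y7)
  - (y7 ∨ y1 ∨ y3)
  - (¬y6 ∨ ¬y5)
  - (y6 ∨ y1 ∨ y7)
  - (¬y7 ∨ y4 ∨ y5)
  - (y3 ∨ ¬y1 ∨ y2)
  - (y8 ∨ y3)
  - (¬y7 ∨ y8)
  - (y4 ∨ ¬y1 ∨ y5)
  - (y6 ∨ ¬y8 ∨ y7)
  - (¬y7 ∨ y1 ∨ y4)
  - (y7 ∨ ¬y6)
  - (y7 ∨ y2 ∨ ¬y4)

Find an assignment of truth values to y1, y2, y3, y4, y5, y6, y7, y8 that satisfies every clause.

y1=False, y2=False, y3=True, y4=True, y5=True, y6=False, y7=True, y8=True

Check each clause:
  1. (¬y3 ∨ ¬y7 ∨ y4) — y4 is true.
  2. (y5 ∨ ¬y4) — y5 is true.
  3. (¬y5 ∨ ¬y1) — ¬y1 is true.
  4. (¬y6 ∨ y1 ∨ y3) — ¬y6 is true.
  5. (y8 ∨ y6 ∨ ¬y2) — y8 is true.
  6. (¬y5 ∨ y3 ∨ ¬y8) — y3 is true.
  7. (y6 ∨ ¬y7 ∨ y3) — y3 is true.
  8. (y1 ∨ y7 ∨ y3) — y3 is true.
  9. (¬y6 ∨ ¬y5) — ¬y6 is true.
  10. (y6 ∨ y1 ∨ y7) — y7 is true.
  11. (y4 ∨ ¬y7 ∨ y5) — y4 is true.
  12. (¬y1 ∨ y3 ∨ y2) — y3 is true.
  13. (y8 ∨ y3) — y8 is true.
  14. (y8 ∨ ¬y7) — y8 is true.
  15. (y4 ∨ y5 ∨ ¬y1) — y4 is true.
  16. (¬y8 ∨ y6 ∨ y7) — y7 is true.
  17. (y1 ∨ ¬y7 ∨ y4) — y4 is true.
  18. (y7 ∨ ¬y6) — ¬y6 is true.
  19. (y2 ∨ y7 ∨ ¬y4) — y7 is true.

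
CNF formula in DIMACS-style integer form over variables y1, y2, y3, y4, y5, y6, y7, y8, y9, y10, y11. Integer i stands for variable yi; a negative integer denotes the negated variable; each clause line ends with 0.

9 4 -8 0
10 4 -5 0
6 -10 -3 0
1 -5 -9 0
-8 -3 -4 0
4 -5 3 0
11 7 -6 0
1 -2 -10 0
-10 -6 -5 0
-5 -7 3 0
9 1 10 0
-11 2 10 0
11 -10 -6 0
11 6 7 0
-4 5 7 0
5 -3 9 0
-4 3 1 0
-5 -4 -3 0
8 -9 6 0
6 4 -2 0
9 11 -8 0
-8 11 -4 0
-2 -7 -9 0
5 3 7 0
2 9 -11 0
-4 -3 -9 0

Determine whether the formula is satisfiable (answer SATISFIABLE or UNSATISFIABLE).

SATISFIABLE

Pure literal: y1 appears only positively; assign y1 = True.
Branch on y2: take y2 = True.
The remaining clauses are satisfied by y3 = False, y4 = True, y5 = True, y6 = True, y7 = False, y8 = True, y9 = True, y10 = False, y11 = True.
So y1=1, y2=1, y3=0, y4=1, y5=1, y6=1, y7=0, y8=1, y9=1, y10=0, y11=1 is a satisfying assignment.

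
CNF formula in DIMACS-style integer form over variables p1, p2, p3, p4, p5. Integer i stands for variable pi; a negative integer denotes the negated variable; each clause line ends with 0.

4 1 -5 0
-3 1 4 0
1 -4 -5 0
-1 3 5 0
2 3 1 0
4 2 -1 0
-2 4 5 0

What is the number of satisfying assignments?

Case analysis on p1 and p4:
  p1=1, p4=1: p2 free; 3 ways for (p3,p5) × 2^1 = 6.
  p1=1, p4=0: remaining (p2,p3,p5) ∈ {(1,0,1); (1,1,1)} — 2.
  p1=0, p4=1: remaining (p2,p3,p5) ∈ {(0,1,0); (1,0,0); (1,1,0)} — 3.
  p1=0, p4=0: a clause becomes empty — 0.
Total: 6 + 2 + 3 + 0 = 11.

11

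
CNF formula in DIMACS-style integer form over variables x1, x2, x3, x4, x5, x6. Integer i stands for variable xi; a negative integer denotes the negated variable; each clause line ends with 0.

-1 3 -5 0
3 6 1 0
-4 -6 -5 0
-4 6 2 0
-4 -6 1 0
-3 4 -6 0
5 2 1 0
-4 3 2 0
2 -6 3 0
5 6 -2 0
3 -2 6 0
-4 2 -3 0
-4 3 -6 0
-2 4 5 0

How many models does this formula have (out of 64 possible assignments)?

10

Split on x6, then x2.
  x6=T, x2=T: remaining (x1,x3,x4,x5) ∈ {(F,F,F,T); (T,T,T,F)} — 2.
  x6=T, x2=F: a clause becomes empty — 0.
  x6=F, x2=T: remaining (x1,x3,x4,x5) ∈ {(F,T,F,T); (F,T,T,T); (T,T,F,T); (T,T,T,T)} — 4.
  x6=F, x2=F: remaining (x1,x3,x4,x5) ∈ {(F,T,F,T); (T,F,F,F); (T,T,F,F); (T,T,F,T)} — 4.
Total: 2 + 0 + 4 + 4 = 10.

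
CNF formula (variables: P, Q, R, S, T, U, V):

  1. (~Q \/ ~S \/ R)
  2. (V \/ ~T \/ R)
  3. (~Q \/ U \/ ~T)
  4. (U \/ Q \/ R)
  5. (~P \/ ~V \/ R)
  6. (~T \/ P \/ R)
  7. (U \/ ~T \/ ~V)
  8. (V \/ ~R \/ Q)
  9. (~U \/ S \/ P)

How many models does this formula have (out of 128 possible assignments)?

Split on R, then Q.
  R=1, Q=1: V free; 10 ways for (P,S,T,U) × 2^1 = 20.
  R=1, Q=0: 10 of the 32 assignments to (P,S,T,U,V) work.
  R=0, Q=1: remaining (P,S,T,U,V) ∈ {(0,0,0,0,0); (0,0,0,0,1); (1,0,0,0,0); (1,0,0,1,0)} — 4.
  R=0, Q=0: remaining (P,S,T,U,V) ∈ {(0,1,0,1,0); (0,1,0,1,1); (1,0,0,1,0); (1,1,0,1,0)} — 4.
Total: 20 + 10 + 4 + 4 = 38.

38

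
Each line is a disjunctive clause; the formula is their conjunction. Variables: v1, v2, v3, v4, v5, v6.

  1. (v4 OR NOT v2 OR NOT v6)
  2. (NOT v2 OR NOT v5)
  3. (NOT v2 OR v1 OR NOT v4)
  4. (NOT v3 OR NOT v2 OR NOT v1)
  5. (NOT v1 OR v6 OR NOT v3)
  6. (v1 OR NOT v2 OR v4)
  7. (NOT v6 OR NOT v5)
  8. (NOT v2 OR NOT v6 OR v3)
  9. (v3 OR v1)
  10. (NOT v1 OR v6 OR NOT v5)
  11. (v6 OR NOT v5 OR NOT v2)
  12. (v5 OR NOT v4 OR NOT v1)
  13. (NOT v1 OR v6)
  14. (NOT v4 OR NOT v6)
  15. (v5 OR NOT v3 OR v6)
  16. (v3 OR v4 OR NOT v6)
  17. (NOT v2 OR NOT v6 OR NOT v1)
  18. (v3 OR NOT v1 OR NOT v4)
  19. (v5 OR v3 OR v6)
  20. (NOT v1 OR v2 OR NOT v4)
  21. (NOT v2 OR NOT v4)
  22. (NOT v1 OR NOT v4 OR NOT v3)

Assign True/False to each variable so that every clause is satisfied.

Branch on v1: take v1 = True.
  then v6 is forced to True.
  then v5 is forced to False.
  then v4 is forced to False.
  then v2 is forced to False.
  then v3 is forced to True.
Every clause has at least one true literal under this assignment.

v1=True, v2=False, v3=True, v4=False, v5=False, v6=True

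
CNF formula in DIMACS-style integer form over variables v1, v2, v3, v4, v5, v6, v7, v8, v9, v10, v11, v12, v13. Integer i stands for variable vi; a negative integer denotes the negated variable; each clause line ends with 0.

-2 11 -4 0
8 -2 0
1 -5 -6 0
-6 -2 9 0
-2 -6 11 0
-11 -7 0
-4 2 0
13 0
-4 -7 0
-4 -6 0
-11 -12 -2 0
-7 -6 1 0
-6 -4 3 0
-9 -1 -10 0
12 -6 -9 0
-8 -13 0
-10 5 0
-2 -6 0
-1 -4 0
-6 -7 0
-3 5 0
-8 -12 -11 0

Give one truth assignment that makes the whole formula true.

Unit propagation: (v13) forces v13 = True.
(~v8) is a unit clause, so v8 = False.
Unit propagation: (~v2) forces v2 = False.
(~v4) is a unit clause, so v4 = False.
v3 occurs only negated in the remaining clauses — set v3 = False.
v6 occurs only negated in the remaining clauses — set v6 = False.
Try v1 = True.
Try v5 = False.
  then v10 is forced to False.
The remaining clauses are satisfied by v7 = False, v9 = True, v11 = False, v12 = True.
Every clause has at least one true literal under this assignment.

v1 = T, v2 = F, v3 = F, v4 = F, v5 = F, v6 = F, v7 = F, v8 = F, v9 = T, v10 = F, v11 = F, v12 = T, v13 = T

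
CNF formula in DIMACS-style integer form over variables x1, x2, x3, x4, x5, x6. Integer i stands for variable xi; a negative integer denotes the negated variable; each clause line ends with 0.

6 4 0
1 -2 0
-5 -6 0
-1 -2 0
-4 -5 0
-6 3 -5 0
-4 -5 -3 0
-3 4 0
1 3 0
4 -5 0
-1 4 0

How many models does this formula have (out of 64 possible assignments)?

6

Satisfying assignments:
  x1=0 x2=0 x3=1 x4=1 x5=0 x6=0
  x1=0 x2=0 x3=1 x4=1 x5=0 x6=1
  x1=1 x2=0 x3=0 x4=1 x5=0 x6=0
  x1=1 x2=0 x3=0 x4=1 x5=0 x6=1
  x1=1 x2=0 x3=1 x4=1 x5=0 x6=0
  x1=1 x2=0 x3=1 x4=1 x5=0 x6=1
That's 6 in total.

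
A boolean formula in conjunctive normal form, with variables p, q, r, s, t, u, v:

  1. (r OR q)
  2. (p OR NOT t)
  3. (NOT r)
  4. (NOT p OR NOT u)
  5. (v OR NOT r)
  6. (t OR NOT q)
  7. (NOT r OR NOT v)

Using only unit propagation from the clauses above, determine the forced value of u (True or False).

False

(NOT r) is a unit clause: r = False.
(r OR q) with r = False leaves only q, so q = True.
From (NOT q OR t) and q = True: t = True.
From (p OR NOT t) and t = True: p = True.
(NOT p OR NOT u) with p = True leaves only NOT u, so u = False.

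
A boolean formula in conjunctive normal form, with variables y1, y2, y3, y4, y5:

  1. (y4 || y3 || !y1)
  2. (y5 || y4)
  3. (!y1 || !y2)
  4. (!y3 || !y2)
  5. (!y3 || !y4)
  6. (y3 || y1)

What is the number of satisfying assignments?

Satisfying assignments:
  y1=0 y2=0 y3=1 y4=0 y5=1
  y1=1 y2=0 y3=0 y4=1 y5=0
  y1=1 y2=0 y3=0 y4=1 y5=1
  y1=1 y2=0 y3=1 y4=0 y5=1
That's 4 in total.

4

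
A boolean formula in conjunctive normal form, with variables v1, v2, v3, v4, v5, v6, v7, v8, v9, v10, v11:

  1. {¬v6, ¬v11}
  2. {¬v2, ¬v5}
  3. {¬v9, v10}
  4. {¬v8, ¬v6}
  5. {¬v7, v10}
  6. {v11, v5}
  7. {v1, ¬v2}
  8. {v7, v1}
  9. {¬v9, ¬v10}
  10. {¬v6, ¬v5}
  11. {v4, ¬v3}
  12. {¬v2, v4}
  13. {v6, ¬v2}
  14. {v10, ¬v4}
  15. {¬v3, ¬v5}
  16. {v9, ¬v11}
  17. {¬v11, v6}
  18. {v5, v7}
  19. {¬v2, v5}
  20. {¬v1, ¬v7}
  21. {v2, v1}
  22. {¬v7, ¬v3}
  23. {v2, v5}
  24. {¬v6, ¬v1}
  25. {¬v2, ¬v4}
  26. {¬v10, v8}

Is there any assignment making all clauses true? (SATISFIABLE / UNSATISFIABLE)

SATISFIABLE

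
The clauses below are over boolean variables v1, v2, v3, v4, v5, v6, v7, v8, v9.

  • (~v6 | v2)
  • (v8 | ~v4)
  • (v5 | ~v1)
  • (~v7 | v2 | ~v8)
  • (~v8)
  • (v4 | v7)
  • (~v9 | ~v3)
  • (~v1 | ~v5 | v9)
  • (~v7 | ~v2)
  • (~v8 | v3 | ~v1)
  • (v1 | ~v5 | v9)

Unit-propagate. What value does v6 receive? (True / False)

(~v8) is a unit clause: v8 = False.
(~v4 | v8) with v8 = False leaves only ~v4, so v4 = False.
From (v7 | v4) and v4 = False: v7 = True.
In (~v7 | ~v2), ~v7 is now false; ~v2 must hold, so v2 = False.
(~v6 | v2): since v2 = False, the clause reduces to (~v6). v6 = False.

False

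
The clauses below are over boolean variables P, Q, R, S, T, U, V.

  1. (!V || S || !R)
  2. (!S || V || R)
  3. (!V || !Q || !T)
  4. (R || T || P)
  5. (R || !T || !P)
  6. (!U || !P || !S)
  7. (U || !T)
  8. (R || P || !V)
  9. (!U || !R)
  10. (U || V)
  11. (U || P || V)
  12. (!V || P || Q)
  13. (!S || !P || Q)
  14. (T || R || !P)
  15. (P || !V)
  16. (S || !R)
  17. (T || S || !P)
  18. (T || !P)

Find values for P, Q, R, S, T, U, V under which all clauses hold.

Set P = False and propagate.
  then V is forced to False.
  then U is forced to True.
  then R is forced to False.
  then S is forced to False.
  then T is forced to True.
Q is now unconstrained; take Q = True.

P=False  Q=True  R=False  S=False  T=True  U=True  V=False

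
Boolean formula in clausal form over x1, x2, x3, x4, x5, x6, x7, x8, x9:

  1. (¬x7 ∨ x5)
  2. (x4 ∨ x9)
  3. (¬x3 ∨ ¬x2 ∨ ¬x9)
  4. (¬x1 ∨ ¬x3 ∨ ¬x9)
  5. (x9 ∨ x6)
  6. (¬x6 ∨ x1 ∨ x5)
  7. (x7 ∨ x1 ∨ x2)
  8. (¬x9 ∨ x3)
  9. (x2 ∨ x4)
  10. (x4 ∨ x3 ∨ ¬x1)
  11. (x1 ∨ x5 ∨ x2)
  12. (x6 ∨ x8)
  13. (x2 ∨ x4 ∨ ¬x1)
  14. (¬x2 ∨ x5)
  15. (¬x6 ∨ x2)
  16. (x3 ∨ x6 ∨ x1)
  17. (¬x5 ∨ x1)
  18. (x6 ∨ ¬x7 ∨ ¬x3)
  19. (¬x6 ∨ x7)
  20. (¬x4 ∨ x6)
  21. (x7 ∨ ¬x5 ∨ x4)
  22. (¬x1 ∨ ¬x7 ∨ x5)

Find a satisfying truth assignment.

x1=1  x2=1  x3=0  x4=1  x5=1  x6=1  x7=1  x8=1  x9=0

Check each clause:
  1. (x5 ∨ ¬x7) — x5 is true.
  2. (x4 ∨ x9) — x4 is true.
  3. (¬x2 ∨ ¬x9 ∨ ¬x3) — ¬x3 is true.
  4. (¬x9 ∨ ¬x1 ∨ ¬x3) — ¬x3 is true.
  5. (x9 ∨ x6) — x6 is true.
  6. (¬x6 ∨ x5 ∨ x1) — x1 is true.
  7. (x1 ∨ x7 ∨ x2) — x1 is true.
  8. (x3 ∨ ¬x9) — ¬x9 is true.
  9. (x4 ∨ x2) — x2 is true.
  10. (x4 ∨ x3 ∨ ¬x1) — x4 is true.
  11. (x2 ∨ x1 ∨ x5) — x1 is true.
  12. (x6 ∨ x8) — x8 is true.
  13. (x2 ∨ x4 ∨ ¬x1) — x2 is true.
  14. (¬x2 ∨ x5) — x5 is true.
  15. (x2 ∨ ¬x6) — x2 is true.
  16. (x6 ∨ x3 ∨ x1) — x1 is true.
  17. (x1 ∨ ¬x5) — x1 is true.
  18. (¬x3 ∨ ¬x7 ∨ x6) — ¬x3 is true.
  19. (¬x6 ∨ x7) — x7 is true.
  20. (¬x4 ∨ x6) — x6 is true.
  21. (¬x5 ∨ x4 ∨ x7) — x4 is true.
  22. (x5 ∨ ¬x1 ∨ ¬x7) — x5 is true.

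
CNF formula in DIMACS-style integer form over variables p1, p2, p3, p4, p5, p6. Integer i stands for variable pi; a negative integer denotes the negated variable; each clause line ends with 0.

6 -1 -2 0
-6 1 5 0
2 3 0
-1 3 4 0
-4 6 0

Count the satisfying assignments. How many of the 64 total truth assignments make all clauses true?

24

Case analysis on p1 and p6:
  p1=1, p6=1: p5 free; 5 ways for (p2,p3,p4) × 2^1 = 10.
  p1=1, p6=0: remaining (p2,p3,p4,p5) ∈ {(0,1,0,0); (0,1,0,1)} — 2.
  p1=0, p6=1: p4 free; 3 ways for (p2,p3,p5) × 2^1 = 6.
  p1=0, p6=0: p5 free; 3 ways for (p2,p3,p4) × 2^1 = 6.
Total: 10 + 2 + 6 + 6 = 24.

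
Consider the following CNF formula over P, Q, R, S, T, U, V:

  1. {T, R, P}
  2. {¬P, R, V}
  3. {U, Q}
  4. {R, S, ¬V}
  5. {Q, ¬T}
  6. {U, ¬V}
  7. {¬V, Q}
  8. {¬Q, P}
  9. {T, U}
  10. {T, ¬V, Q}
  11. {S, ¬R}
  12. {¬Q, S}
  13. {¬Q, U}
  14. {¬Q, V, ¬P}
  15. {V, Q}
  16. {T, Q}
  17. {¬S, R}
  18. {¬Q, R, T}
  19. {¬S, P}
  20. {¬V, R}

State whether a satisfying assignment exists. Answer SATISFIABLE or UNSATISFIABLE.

Pure literal: U appears only positively; assign U = True.
Try P = True.
Set Q = True and propagate.
  then S is forced to True.
  then V is forced to True.
  then R is forced to True.
T is now unconstrained; take T = True.
So P=True, Q=True, R=True, S=True, T=True, U=True, V=True is a satisfying assignment.

SATISFIABLE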